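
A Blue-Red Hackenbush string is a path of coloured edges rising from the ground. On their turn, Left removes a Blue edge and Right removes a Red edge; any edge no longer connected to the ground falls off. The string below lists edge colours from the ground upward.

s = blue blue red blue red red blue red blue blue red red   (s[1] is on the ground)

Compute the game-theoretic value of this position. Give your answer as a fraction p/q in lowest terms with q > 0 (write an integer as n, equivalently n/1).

Prefix values for blue blue red blue red red blue red blue blue red red via {L|R} + simplicity:
1 of 12 · b · max L 0 · min R +∞ => 1
2 of 12 · bb · max L 1 · min R +∞ => 2
3 of 12 · bbr · max L 1 · min R 2 => 3/2
4 of 12 · bbrb · max L 3/2 · min R 2 => 7/4
5 of 12 · bbrbr · max L 3/2 · min R 7/4 => 13/8
6 of 12 · bbrbrr · max L 3/2 · min R 13/8 => 25/16
7 of 12 · bbrbrrb · max L 25/16 · min R 13/8 => 51/32
8 of 12 · bbrbrrbr · max L 25/16 · min R 51/32 => 101/64
9 of 12 · bbrbrrbrb · max L 101/64 · min R 51/32 => 203/128
10 of 12 · bbrbrrbrbb · max L 203/128 · min R 51/32 => 407/256
11 of 12 · bbrbrrbrbbr · max L 203/128 · min R 407/256 => 813/512
12 of 12 · bbrbrrbrbbrr · max L 203/128 · min R 813/512 => 1625/1024

1625/1024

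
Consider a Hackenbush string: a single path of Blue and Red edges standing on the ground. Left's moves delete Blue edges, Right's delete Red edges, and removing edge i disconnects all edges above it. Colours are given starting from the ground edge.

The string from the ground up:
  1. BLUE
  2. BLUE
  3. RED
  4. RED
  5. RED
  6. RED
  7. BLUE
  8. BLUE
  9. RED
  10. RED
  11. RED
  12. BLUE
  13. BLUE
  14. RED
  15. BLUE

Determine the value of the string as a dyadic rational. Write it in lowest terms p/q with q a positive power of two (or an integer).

Prefix values for BLUE BLUE RED RED RED RED BLUE BLUE RED RED RED BLUE BLUE RED BLUE via {L|R} + simplicity:
B: Left { 0 }, Right { ∅ } so simplest 1
BB: Left { 0, 1 }, Right { ∅ } so simplest 2
BBR: Left { 0, 1 }, Right { 2 } so simplest 3/2
BBRR: Left { 0, 1 }, Right { 3/2, 2 } so simplest 5/4
BBRRR: Left { 0, 1 }, Right { 5/4, 3/2, 2 } so simplest 9/8
BBRRRR: Left { 0, 1 }, Right { 9/8, 5/4, 3/2, 2 } so simplest 17/16
BBRRRRB: Left { 0, 1, 17/16 }, Right { 9/8, 5/4, 3/2, 2 } so simplest 35/32
BBRRRRBB: Left { 0, 1, 17/16, 35/32 }, Right { 9/8, 5/4, 3/2, 2 } so simplest 71/64
BBRRRRBBR: Left { 0, 1, 17/16, 35/32 }, Right { 71/64, 9/8, 5/4, 3/2, 2 } so simplest 141/128
BBRRRRBBRR: Left { 0, 1, 17/16, 35/32 }, Right { 141/128, 71/64, 9/8, 5/4, 3/2, 2 } so simplest 281/256
BBRRRRBBRRR: Left { 0, 1, 17/16, 35/32 }, Right { 281/256, 141/128, 71/64, 9/8, 5/4, 3/2, 2 } so simplest 561/512
BBRRRRBBRRRB: Left { 0, 1, 17/16, 35/32, 561/512 }, Right { 281/256, 141/128, 71/64, 9/8, 5/4, 3/2, 2 } so simplest 1123/1024
BBRRRRBBRRRBB: Left { 0, 1, 17/16, 35/32, 561/512, 1123/1024 }, Right { 281/256, 141/128, 71/64, 9/8, 5/4, 3/2, 2 } so simplest 2247/2048
BBRRRRBBRRRBBR: Left { 0, 1, 17/16, 35/32, 561/512, 1123/1024 }, Right { 2247/2048, 281/256, 141/128, 71/64, 9/8, 5/4, 3/2, 2 } so simplest 4493/4096
BBRRRRBBRRRBBRB: Left { 0, 1, 17/16, 35/32, 561/512, 1123/1024, 4493/4096 }, Right { 2247/2048, 281/256, 141/128, 71/64, 9/8, 5/4, 3/2, 2 } so simplest 8987/8192

8987/8192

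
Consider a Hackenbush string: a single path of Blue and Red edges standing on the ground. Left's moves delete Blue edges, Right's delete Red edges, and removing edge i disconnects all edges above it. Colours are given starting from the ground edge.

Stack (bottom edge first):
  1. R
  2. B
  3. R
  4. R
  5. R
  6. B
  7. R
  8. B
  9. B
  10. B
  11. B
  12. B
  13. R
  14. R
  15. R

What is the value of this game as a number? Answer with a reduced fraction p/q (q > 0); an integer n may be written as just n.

Build v(s[:k]) for k = 1..15, string s = R B R R R B R B B B B B R R R.
v(R) = { — | 0 } → -1
v(RB) = { -1 | 0 } → -1/2
v(RBR) = { -1 | -1/2; 0 } → -3/4
v(RBRR) = { -1 | -3/4; -1/2; 0 } → -7/8
v(RBRRR) = { -1 | -7/8; -3/4; -1/2; 0 } → -15/16
v(RBRRRB) = { -1; -15/16 | -7/8; -3/4; -1/2; 0 } → -29/32
v(RBRRRBR) = { -1; -15/16 | -29/32; -7/8; -3/4; -1/2; 0 } → -59/64
v(RBRRRBRB) = { -1; -15/16; -59/64 | -29/32; -7/8; -3/4; -1/2; 0 } → -117/128
v(RBRRRBRBB) = { -1; -15/16; -59/64; -117/128 | -29/32; -7/8; -3/4; -1/2; 0 } → -233/256
v(RBRRRBRBBB) = { -1; -15/16; -59/64; -117/128; -233/256 | -29/32; -7/8; -3/4; -1/2; 0 } → -465/512
v(RBRRRBRBBBB) = { -1; -15/16; -59/64; -117/128; -233/256; -465/512 | -29/32; -7/8; -3/4; -1/2; 0 } → -929/1024
v(RBRRRBRBBBBB) = { -1; -15/16; -59/64; -117/128; -233/256; -465/512; -929/1024 | -29/32; -7/8; -3/4; -1/2; 0 } → -1857/2048
v(RBRRRBRBBBBBR) = { -1; -15/16; -59/64; -117/128; -233/256; -465/512; -929/1024 | -1857/2048; -29/32; -7/8; -3/4; -1/2; 0 } → -3715/4096
v(RBRRRBRBBBBBRR) = { -1; -15/16; -59/64; -117/128; -233/256; -465/512; -929/1024 | -3715/4096; -1857/2048; -29/32; -7/8; -3/4; -1/2; 0 } → -7431/8192
v(RBRRRBRBBBBBRRR) = { -1; -15/16; -59/64; -117/128; -233/256; -465/512; -929/1024 | -7431/8192; -3715/4096; -1857/2048; -29/32; -7/8; -3/4; -1/2; 0 } → -14863/16384

-14863/16384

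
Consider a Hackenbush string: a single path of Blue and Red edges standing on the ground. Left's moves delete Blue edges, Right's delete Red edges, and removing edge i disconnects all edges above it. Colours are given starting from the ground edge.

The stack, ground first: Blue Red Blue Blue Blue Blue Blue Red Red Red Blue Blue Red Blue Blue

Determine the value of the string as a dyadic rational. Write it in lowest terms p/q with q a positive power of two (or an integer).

B: Left { 0 }, Right {  } ⇒ simplest 1
BR: Left { 0 }, Right { 1 } ⇒ simplest 1/2
BRB: Left { 0,1/2 }, Right { 1 } ⇒ simplest 3/4
BRBB: Left { 0,1/2,3/4 }, Right { 1 } ⇒ simplest 7/8
BRBBB: Left { 0,1/2,3/4,7/8 }, Right { 1 } ⇒ simplest 15/16
BRBBBB: Left { 0,1/2,3/4,7/8,15/16 }, Right { 1 } ⇒ simplest 31/32
BRBBBBB: Left { 0,1/2,3/4,7/8,15/16,31/32 }, Right { 1 } ⇒ simplest 63/64
BRBBBBBR: Left { 0,1/2,3/4,7/8,15/16,31/32 }, Right { 63/64,1 } ⇒ simplest 125/128
BRBBBBBRR: Left { 0,1/2,3/4,7/8,15/16,31/32 }, Right { 125/128,63/64,1 } ⇒ simplest 249/256
BRBBBBBRRR: Left { 0,1/2,3/4,7/8,15/16,31/32 }, Right { 249/256,125/128,63/64,1 } ⇒ simplest 497/512
BRBBBBBRRRB: Left { 0,1/2,3/4,7/8,15/16,31/32,497/512 }, Right { 249/256,125/128,63/64,1 } ⇒ simplest 995/1024
BRBBBBBRRRBB: Left { 0,1/2,3/4,7/8,15/16,31/32,497/512,995/1024 }, Right { 249/256,125/128,63/64,1 } ⇒ simplest 1991/2048
BRBBBBBRRRBBR: Left { 0,1/2,3/4,7/8,15/16,31/32,497/512,995/1024 }, Right { 1991/2048,249/256,125/128,63/64,1 } ⇒ simplest 3981/4096
BRBBBBBRRRBBRB: Left { 0,1/2,3/4,7/8,15/16,31/32,497/512,995/1024,3981/4096 }, Right { 1991/2048,249/256,125/128,63/64,1 } ⇒ simplest 7963/8192
BRBBBBBRRRBBRBB: Left { 0,1/2,3/4,7/8,15/16,31/32,497/512,995/1024,3981/4096,7963/8192 }, Right { 1991/2048,249/256,125/128,63/64,1 } ⇒ simplest 15927/16384

15927/16384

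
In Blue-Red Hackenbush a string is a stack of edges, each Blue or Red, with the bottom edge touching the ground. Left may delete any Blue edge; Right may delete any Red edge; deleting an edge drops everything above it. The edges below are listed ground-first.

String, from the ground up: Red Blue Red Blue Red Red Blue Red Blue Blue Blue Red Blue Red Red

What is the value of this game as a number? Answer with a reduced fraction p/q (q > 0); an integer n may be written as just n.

Build v(s[:k]) for k = 1..15, string s = Red Blue Red Blue Red Red Blue Red Blue Blue Blue Red Blue Red Red.
1 of 15 · R · max L −∞ · min R 0 — -1
2 of 15 · RB · max L -1 · min R 0 — -1/2
3 of 15 · RBR · max L -1 · min R -1/2 — -3/4
4 of 15 · RBRB · max L -3/4 · min R -1/2 — -5/8
5 of 15 · RBRBR · max L -3/4 · min R -5/8 — -11/16
6 of 15 · RBRBRR · max L -3/4 · min R -11/16 — -23/32
7 of 15 · RBRBRRB · max L -23/32 · min R -11/16 — -45/64
8 of 15 · RBRBRRBR · max L -23/32 · min R -45/64 — -91/128
9 of 15 · RBRBRRBRB · max L -91/128 · min R -45/64 — -181/256
10 of 15 · RBRBRRBRBB · max L -181/256 · min R -45/64 — -361/512
11 of 15 · RBRBRRBRBBB · max L -361/512 · min R -45/64 — -721/1024
12 of 15 · RBRBRRBRBBBR · max L -361/512 · min R -721/1024 — -1443/2048
13 of 15 · RBRBRRBRBBBRB · max L -1443/2048 · min R -721/1024 — -2885/4096
14 of 15 · RBRBRRBRBBBRBR · max L -1443/2048 · min R -2885/4096 — -5771/8192
15 of 15 · RBRBRRBRBBBRBRR · max L -1443/2048 · min R -5771/8192 — -11543/16384

-11543/16384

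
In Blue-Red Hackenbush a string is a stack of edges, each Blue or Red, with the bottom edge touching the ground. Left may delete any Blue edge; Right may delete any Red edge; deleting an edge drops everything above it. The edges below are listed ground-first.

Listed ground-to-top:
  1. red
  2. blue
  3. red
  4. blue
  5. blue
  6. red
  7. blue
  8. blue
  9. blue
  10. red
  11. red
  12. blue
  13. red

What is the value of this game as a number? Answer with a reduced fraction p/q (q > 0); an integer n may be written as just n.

Prefix values for red blue red blue blue red blue blue blue red red blue red via {L|R} + simplicity:
1 of 13 · r · max L −∞ · min R 0 = -1
2 of 13 · rb · max L -1 · min R 0 = -1/2
3 of 13 · rbr · max L -1 · min R -1/2 = -3/4
4 of 13 · rbrb · max L -3/4 · min R -1/2 = -5/8
5 of 13 · rbrbb · max L -5/8 · min R -1/2 = -9/16
6 of 13 · rbrbbr · max L -5/8 · min R -9/16 = -19/32
7 of 13 · rbrbbrb · max L -19/32 · min R -9/16 = -37/64
8 of 13 · rbrbbrbb · max L -37/64 · min R -9/16 = -73/128
9 of 13 · rbrbbrbbb · max L -73/128 · min R -9/16 = -145/256
10 of 13 · rbrbbrbbbr · max L -73/128 · min R -145/256 = -291/512
11 of 13 · rbrbbrbbbrr · max L -73/128 · min R -291/512 = -583/1024
12 of 13 · rbrbbrbbbrrb · max L -583/1024 · min R -291/512 = -1165/2048
13 of 13 · rbrbbrbbbrrbr · max L -583/1024 · min R -1165/2048 = -2331/4096

-2331/4096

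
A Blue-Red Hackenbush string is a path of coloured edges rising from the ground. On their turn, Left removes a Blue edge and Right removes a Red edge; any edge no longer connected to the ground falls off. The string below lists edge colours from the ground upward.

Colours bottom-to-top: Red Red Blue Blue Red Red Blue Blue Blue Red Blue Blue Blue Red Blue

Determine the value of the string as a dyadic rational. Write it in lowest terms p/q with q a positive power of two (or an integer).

-11333/8192

Build value(s[:k]) for k = 1..15, string s = Red Red Blue Blue Red Red Blue Blue Blue Red Blue Blue Blue Red Blue.
1 of 15 · R · max L −∞ · min R 0 gives -1
2 of 15 · RR · max L −∞ · min R -1 gives -2
3 of 15 · RRB · max L -2 · min R -1 gives -3/2
4 of 15 · RRBB · max L -3/2 · min R -1 gives -5/4
5 of 15 · RRBBR · max L -3/2 · min R -5/4 gives -11/8
6 of 15 · RRBBRR · max L -3/2 · min R -11/8 gives -23/16
7 of 15 · RRBBRRB · max L -23/16 · min R -11/8 gives -45/32
8 of 15 · RRBBRRBB · max L -45/32 · min R -11/8 gives -89/64
9 of 15 · RRBBRRBBB · max L -89/64 · min R -11/8 gives -177/128
10 of 15 · RRBBRRBBBR · max L -89/64 · min R -177/128 gives -355/256
11 of 15 · RRBBRRBBBRB · max L -355/256 · min R -177/128 gives -709/512
12 of 15 · RRBBRRBBBRBB · max L -709/512 · min R -177/128 gives -1417/1024
13 of 15 · RRBBRRBBBRBBB · max L -1417/1024 · min R -177/128 gives -2833/2048
14 of 15 · RRBBRRBBBRBBBR · max L -1417/1024 · min R -2833/2048 gives -5667/4096
15 of 15 · RRBBRRBBBRBBBRB · max L -5667/4096 · min R -2833/2048 gives -11333/8192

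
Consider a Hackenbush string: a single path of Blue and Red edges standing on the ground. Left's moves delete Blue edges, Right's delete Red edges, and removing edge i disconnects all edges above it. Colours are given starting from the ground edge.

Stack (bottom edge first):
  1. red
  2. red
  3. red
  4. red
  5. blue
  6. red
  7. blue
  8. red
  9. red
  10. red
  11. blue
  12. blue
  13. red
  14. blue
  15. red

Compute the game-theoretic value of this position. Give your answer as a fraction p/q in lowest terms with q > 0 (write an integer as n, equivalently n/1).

Prefix values for red red red red blue red blue red red red blue blue red blue red via {L|R} + simplicity:
r: Left { ∅ }, Right { 0 } => simplest -1
rr: Left { ∅ }, Right { -1,0 } => simplest -2
rrr: Left { ∅ }, Right { -2,-1,0 } => simplest -3
rrrr: Left { ∅ }, Right { -3,-2,-1,0 } => simplest -4
rrrrb: Left { -4 }, Right { -3,-2,-1,0 } => simplest -7/2
rrrrbr: Left { -4 }, Right { -7/2,-3,-2,-1,0 } => simplest -15/4
rrrrbrb: Left { -4,-15/4 }, Right { -7/2,-3,-2,-1,0 } => simplest -29/8
rrrrbrbr: Left { -4,-15/4 }, Right { -29/8,-7/2,-3,-2,-1,0 } => simplest -59/16
rrrrbrbrr: Left { -4,-15/4 }, Right { -59/16,-29/8,-7/2,-3,-2,-1,0 } => simplest -119/32
rrrrbrbrrr: Left { -4,-15/4 }, Right { -119/32,-59/16,-29/8,-7/2,-3,-2,-1,0 } => simplest -239/64
rrrrbrbrrrb: Left { -4,-15/4,-239/64 }, Right { -119/32,-59/16,-29/8,-7/2,-3,-2,-1,0 } => simplest -477/128
rrrrbrbrrrbb: Left { -4,-15/4,-239/64,-477/128 }, Right { -119/32,-59/16,-29/8,-7/2,-3,-2,-1,0 } => simplest -953/256
rrrrbrbrrrbbr: Left { -4,-15/4,-239/64,-477/128 }, Right { -953/256,-119/32,-59/16,-29/8,-7/2,-3,-2,-1,0 } => simplest -1907/512
rrrrbrbrrrbbrb: Left { -4,-15/4,-239/64,-477/128,-1907/512 }, Right { -953/256,-119/32,-59/16,-29/8,-7/2,-3,-2,-1,0 } => simplest -3813/1024
rrrrbrbrrrbbrbr: Left { -4,-15/4,-239/64,-477/128,-1907/512 }, Right { -3813/1024,-953/256,-119/32,-59/16,-29/8,-7/2,-3,-2,-1,0 } => simplest -7627/2048

-7627/2048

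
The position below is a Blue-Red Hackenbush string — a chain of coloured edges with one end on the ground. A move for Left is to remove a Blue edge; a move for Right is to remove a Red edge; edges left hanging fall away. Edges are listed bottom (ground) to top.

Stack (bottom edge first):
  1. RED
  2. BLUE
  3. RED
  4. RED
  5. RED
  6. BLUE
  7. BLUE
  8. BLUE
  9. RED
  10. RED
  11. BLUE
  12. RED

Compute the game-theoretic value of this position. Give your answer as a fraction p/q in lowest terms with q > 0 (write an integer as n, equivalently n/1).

-1819/2048

step 1: add RED to get R; options L={ (no moves) } R={ 0 } = -1
step 2: add BLUE to get RB; options L={ -1 } R={ 0 } = -1/2
step 3: add RED to get RBR; options L={ -1 } R={ -1/2,0 } = -3/4
step 4: add RED to get RBRR; options L={ -1 } R={ -3/4,-1/2,0 } = -7/8
step 5: add RED to get RBRRR; options L={ -1 } R={ -7/8,-3/4,-1/2,0 } = -15/16
step 6: add BLUE to get RBRRRB; options L={ -1,-15/16 } R={ -7/8,-3/4,-1/2,0 } = -29/32
step 7: add BLUE to get RBRRRBB; options L={ -1,-15/16,-29/32 } R={ -7/8,-3/4,-1/2,0 } = -57/64
step 8: add BLUE to get RBRRRBBB; options L={ -1,-15/16,-29/32,-57/64 } R={ -7/8,-3/4,-1/2,0 } = -113/128
step 9: add RED to get RBRRRBBBR; options L={ -1,-15/16,-29/32,-57/64 } R={ -113/128,-7/8,-3/4,-1/2,0 } = -227/256
step 10: add RED to get RBRRRBBBRR; options L={ -1,-15/16,-29/32,-57/64 } R={ -227/256,-113/128,-7/8,-3/4,-1/2,0 } = -455/512
step 11: add BLUE to get RBRRRBBBRRB; options L={ -1,-15/16,-29/32,-57/64,-455/512 } R={ -227/256,-113/128,-7/8,-3/4,-1/2,0 } = -909/1024
step 12: add RED to get RBRRRBBBRRBR; options L={ -1,-15/16,-29/32,-57/64,-455/512 } R={ -909/1024,-227/256,-113/128,-7/8,-3/4,-1/2,0 } = -1819/2048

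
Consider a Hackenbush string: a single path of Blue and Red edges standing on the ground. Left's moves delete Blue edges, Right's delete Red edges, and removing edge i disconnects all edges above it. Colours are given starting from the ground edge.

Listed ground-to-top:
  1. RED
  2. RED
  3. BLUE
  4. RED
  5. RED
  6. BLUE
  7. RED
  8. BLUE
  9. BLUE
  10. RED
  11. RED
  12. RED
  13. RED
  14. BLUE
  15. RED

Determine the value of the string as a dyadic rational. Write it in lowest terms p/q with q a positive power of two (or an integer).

-14971/8192

Prefix values for RED RED BLUE RED RED BLUE RED BLUE BLUE RED RED RED RED BLUE RED via {L|R} + simplicity:
1 of 15 · R · max L −∞ · min R 0 so -1
2 of 15 · RR · max L −∞ · min R -1 so -2
3 of 15 · RRB · max L -2 · min R -1 so -3/2
4 of 15 · RRBR · max L -2 · min R -3/2 so -7/4
5 of 15 · RRBRR · max L -2 · min R -7/4 so -15/8
6 of 15 · RRBRRB · max L -15/8 · min R -7/4 so -29/16
7 of 15 · RRBRRBR · max L -15/8 · min R -29/16 so -59/32
8 of 15 · RRBRRBRB · max L -59/32 · min R -29/16 so -117/64
9 of 15 · RRBRRBRBB · max L -117/64 · min R -29/16 so -233/128
10 of 15 · RRBRRBRBBR · max L -117/64 · min R -233/128 so -467/256
11 of 15 · RRBRRBRBBRR · max L -117/64 · min R -467/256 so -935/512
12 of 15 · RRBRRBRBBRRR · max L -117/64 · min R -935/512 so -1871/1024
13 of 15 · RRBRRBRBBRRRR · max L -117/64 · min R -1871/1024 so -3743/2048
14 of 15 · RRBRRBRBBRRRRB · max L -3743/2048 · min R -1871/1024 so -7485/4096
15 of 15 · RRBRRBRBBRRRRBR · max L -3743/2048 · min R -7485/4096 so -14971/8192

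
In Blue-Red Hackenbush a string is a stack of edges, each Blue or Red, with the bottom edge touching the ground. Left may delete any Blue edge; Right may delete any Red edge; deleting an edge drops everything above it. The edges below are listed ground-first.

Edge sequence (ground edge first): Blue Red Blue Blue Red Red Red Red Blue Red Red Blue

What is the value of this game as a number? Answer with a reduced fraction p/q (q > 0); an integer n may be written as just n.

step 1: add Blue to get B; options L={ 0 } R={  } => 1
step 2: add Red to get BR; options L={ 0 } R={ 1 } => 1/2
step 3: add Blue to get BRB; options L={ 0,1/2 } R={ 1 } => 3/4
step 4: add Blue to get BRBB; options L={ 0,1/2,3/4 } R={ 1 } => 7/8
step 5: add Red to get BRBBR; options L={ 0,1/2,3/4 } R={ 7/8,1 } => 13/16
step 6: add Red to get BRBBRR; options L={ 0,1/2,3/4 } R={ 13/16,7/8,1 } => 25/32
step 7: add Red to get BRBBRRR; options L={ 0,1/2,3/4 } R={ 25/32,13/16,7/8,1 } => 49/64
step 8: add Red to get BRBBRRRR; options L={ 0,1/2,3/4 } R={ 49/64,25/32,13/16,7/8,1 } => 97/128
step 9: add Blue to get BRBBRRRRB; options L={ 0,1/2,3/4,97/128 } R={ 49/64,25/32,13/16,7/8,1 } => 195/256
step 10: add Red to get BRBBRRRRBR; options L={ 0,1/2,3/4,97/128 } R={ 195/256,49/64,25/32,13/16,7/8,1 } => 389/512
step 11: add Red to get BRBBRRRRBRR; options L={ 0,1/2,3/4,97/128 } R={ 389/512,195/256,49/64,25/32,13/16,7/8,1 } => 777/1024
step 12: add Blue to get BRBBRRRRBRRB; options L={ 0,1/2,3/4,97/128,777/1024 } R={ 389/512,195/256,49/64,25/32,13/16,7/8,1 } => 1555/2048

1555/2048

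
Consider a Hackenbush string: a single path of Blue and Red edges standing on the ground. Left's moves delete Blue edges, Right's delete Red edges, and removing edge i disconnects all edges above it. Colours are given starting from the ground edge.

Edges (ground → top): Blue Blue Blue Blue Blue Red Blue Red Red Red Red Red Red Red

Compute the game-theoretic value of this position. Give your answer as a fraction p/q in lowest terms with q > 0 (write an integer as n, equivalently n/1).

2305/512

step 1: add Blue to get B; options L={ 0 } R={ — } => 1
step 2: add Blue to get BB; options L={ 0 1 } R={ — } => 2
step 3: add Blue to get BBB; options L={ 0 1 2 } R={ — } => 3
step 4: add Blue to get BBBB; options L={ 0 1 2 3 } R={ — } => 4
step 5: add Blue to get BBBBB; options L={ 0 1 2 3 4 } R={ — } => 5
step 6: add Red to get BBBBBR; options L={ 0 1 2 3 4 } R={ 5 } => 9/2
step 7: add Blue to get BBBBBRB; options L={ 0 1 2 3 4 9/2 } R={ 5 } => 19/4
step 8: add Red to get BBBBBRBR; options L={ 0 1 2 3 4 9/2 } R={ 19/4 5 } => 37/8
step 9: add Red to get BBBBBRBRR; options L={ 0 1 2 3 4 9/2 } R={ 37/8 19/4 5 } => 73/16
step 10: add Red to get BBBBBRBRRR; options L={ 0 1 2 3 4 9/2 } R={ 73/16 37/8 19/4 5 } => 145/32
step 11: add Red to get BBBBBRBRRRR; options L={ 0 1 2 3 4 9/2 } R={ 145/32 73/16 37/8 19/4 5 } => 289/64
step 12: add Red to get BBBBBRBRRRRR; options L={ 0 1 2 3 4 9/2 } R={ 289/64 145/32 73/16 37/8 19/4 5 } => 577/128
step 13: add Red to get BBBBBRBRRRRRR; options L={ 0 1 2 3 4 9/2 } R={ 577/128 289/64 145/32 73/16 37/8 19/4 5 } => 1153/256
step 14: add Red to get BBBBBRBRRRRRRR; options L={ 0 1 2 3 4 9/2 } R={ 1153/256 577/128 289/64 145/32 73/16 37/8 19/4 5 } => 2305/512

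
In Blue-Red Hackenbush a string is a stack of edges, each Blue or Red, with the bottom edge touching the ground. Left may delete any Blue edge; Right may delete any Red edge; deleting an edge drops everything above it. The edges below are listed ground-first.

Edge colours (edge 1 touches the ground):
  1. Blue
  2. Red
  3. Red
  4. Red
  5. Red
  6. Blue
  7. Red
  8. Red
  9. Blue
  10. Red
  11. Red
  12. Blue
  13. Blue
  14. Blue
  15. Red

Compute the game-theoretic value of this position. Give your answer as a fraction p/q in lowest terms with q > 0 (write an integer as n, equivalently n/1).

B: Left { 0 }, Right {  } gives simplest 1
BR: Left { 0 }, Right { 1 } gives simplest 1/2
BRR: Left { 0 }, Right { 1/2, 1 } gives simplest 1/4
BRRR: Left { 0 }, Right { 1/4, 1/2, 1 } gives simplest 1/8
BRRRR: Left { 0 }, Right { 1/8, 1/4, 1/2, 1 } gives simplest 1/16
BRRRRB: Left { 0, 1/16 }, Right { 1/8, 1/4, 1/2, 1 } gives simplest 3/32
BRRRRBR: Left { 0, 1/16 }, Right { 3/32, 1/8, 1/4, 1/2, 1 } gives simplest 5/64
BRRRRBRR: Left { 0, 1/16 }, Right { 5/64, 3/32, 1/8, 1/4, 1/2, 1 } gives simplest 9/128
BRRRRBRRB: Left { 0, 1/16, 9/128 }, Right { 5/64, 3/32, 1/8, 1/4, 1/2, 1 } gives simplest 19/256
BRRRRBRRBR: Left { 0, 1/16, 9/128 }, Right { 19/256, 5/64, 3/32, 1/8, 1/4, 1/2, 1 } gives simplest 37/512
BRRRRBRRBRR: Left { 0, 1/16, 9/128 }, Right { 37/512, 19/256, 5/64, 3/32, 1/8, 1/4, 1/2, 1 } gives simplest 73/1024
BRRRRBRRBRRB: Left { 0, 1/16, 9/128, 73/1024 }, Right { 37/512, 19/256, 5/64, 3/32, 1/8, 1/4, 1/2, 1 } gives simplest 147/2048
BRRRRBRRBRRBB: Left { 0, 1/16, 9/128, 73/1024, 147/2048 }, Right { 37/512, 19/256, 5/64, 3/32, 1/8, 1/4, 1/2, 1 } gives simplest 295/4096
BRRRRBRRBRRBBB: Left { 0, 1/16, 9/128, 73/1024, 147/2048, 295/4096 }, Right { 37/512, 19/256, 5/64, 3/32, 1/8, 1/4, 1/2, 1 } gives simplest 591/8192
BRRRRBRRBRRBBBR: Left { 0, 1/16, 9/128, 73/1024, 147/2048, 295/4096 }, Right { 591/8192, 37/512, 19/256, 5/64, 3/32, 1/8, 1/4, 1/2, 1 } gives simplest 1181/16384

1181/16384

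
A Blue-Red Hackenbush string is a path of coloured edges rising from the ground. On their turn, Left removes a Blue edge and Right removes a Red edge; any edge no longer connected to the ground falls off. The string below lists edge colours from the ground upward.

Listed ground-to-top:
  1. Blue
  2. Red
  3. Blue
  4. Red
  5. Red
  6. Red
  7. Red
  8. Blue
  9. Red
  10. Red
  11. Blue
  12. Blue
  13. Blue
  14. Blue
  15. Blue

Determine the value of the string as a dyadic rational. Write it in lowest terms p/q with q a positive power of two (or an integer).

Build G(s[:k]) for k = 1..15, string s = Blue Red Blue Red Red Red Red Blue Red Red Blue Blue Blue Blue Blue.
1 of 15 · B · max L 0 · min R +∞ → 1
2 of 15 · BR · max L 0 · min R 1 → 1/2
3 of 15 · BRB · max L 1/2 · min R 1 → 3/4
4 of 15 · BRBR · max L 1/2 · min R 3/4 → 5/8
5 of 15 · BRBRR · max L 1/2 · min R 5/8 → 9/16
6 of 15 · BRBRRR · max L 1/2 · min R 9/16 → 17/32
7 of 15 · BRBRRRR · max L 1/2 · min R 17/32 → 33/64
8 of 15 · BRBRRRRB · max L 33/64 · min R 17/32 → 67/128
9 of 15 · BRBRRRRBR · max L 33/64 · min R 67/128 → 133/256
10 of 15 · BRBRRRRBRR · max L 33/64 · min R 133/256 → 265/512
11 of 15 · BRBRRRRBRRB · max L 265/512 · min R 133/256 → 531/1024
12 of 15 · BRBRRRRBRRBB · max L 531/1024 · min R 133/256 → 1063/2048
13 of 15 · BRBRRRRBRRBBB · max L 1063/2048 · min R 133/256 → 2127/4096
14 of 15 · BRBRRRRBRRBBBB · max L 2127/4096 · min R 133/256 → 4255/8192
15 of 15 · BRBRRRRBRRBBBBB · max L 4255/8192 · min R 133/256 → 8511/16384

8511/16384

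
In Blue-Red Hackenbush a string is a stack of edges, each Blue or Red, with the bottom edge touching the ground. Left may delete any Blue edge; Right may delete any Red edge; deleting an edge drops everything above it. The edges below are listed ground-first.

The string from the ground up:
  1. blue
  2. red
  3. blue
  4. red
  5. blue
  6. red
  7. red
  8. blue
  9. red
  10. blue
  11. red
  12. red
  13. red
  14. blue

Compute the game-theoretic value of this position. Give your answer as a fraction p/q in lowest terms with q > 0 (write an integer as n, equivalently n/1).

5283/8192

b: Left { 0 }, Right { · } gives simplest 1
br: Left { 0 }, Right { 1 } gives simplest 1/2
brb: Left { 0 1/2 }, Right { 1 } gives simplest 3/4
brbr: Left { 0 1/2 }, Right { 3/4 1 } gives simplest 5/8
brbrb: Left { 0 1/2 5/8 }, Right { 3/4 1 } gives simplest 11/16
brbrbr: Left { 0 1/2 5/8 }, Right { 11/16 3/4 1 } gives simplest 21/32
brbrbrr: Left { 0 1/2 5/8 }, Right { 21/32 11/16 3/4 1 } gives simplest 41/64
brbrbrrb: Left { 0 1/2 5/8 41/64 }, Right { 21/32 11/16 3/4 1 } gives simplest 83/128
brbrbrrbr: Left { 0 1/2 5/8 41/64 }, Right { 83/128 21/32 11/16 3/4 1 } gives simplest 165/256
brbrbrrbrb: Left { 0 1/2 5/8 41/64 165/256 }, Right { 83/128 21/32 11/16 3/4 1 } gives simplest 331/512
brbrbrrbrbr: Left { 0 1/2 5/8 41/64 165/256 }, Right { 331/512 83/128 21/32 11/16 3/4 1 } gives simplest 661/1024
brbrbrrbrbrr: Left { 0 1/2 5/8 41/64 165/256 }, Right { 661/1024 331/512 83/128 21/32 11/16 3/4 1 } gives simplest 1321/2048
brbrbrrbrbrrr: Left { 0 1/2 5/8 41/64 165/256 }, Right { 1321/2048 661/1024 331/512 83/128 21/32 11/16 3/4 1 } gives simplest 2641/4096
brbrbrrbrbrrrb: Left { 0 1/2 5/8 41/64 165/256 2641/4096 }, Right { 1321/2048 661/1024 331/512 83/128 21/32 11/16 3/4 1 } gives simplest 5283/8192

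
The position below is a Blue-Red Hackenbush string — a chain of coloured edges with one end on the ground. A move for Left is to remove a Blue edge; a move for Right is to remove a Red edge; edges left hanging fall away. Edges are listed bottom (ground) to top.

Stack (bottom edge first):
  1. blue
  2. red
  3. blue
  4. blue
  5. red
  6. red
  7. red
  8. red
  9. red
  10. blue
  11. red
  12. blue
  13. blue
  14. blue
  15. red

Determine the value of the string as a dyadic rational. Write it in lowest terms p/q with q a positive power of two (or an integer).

Recurse on prefixes of the 15-edge string blue red blue blue red red red red red blue red blue blue blue red:
1 of 15 · b · max L 0 · min R +∞ -> 1
2 of 15 · br · max L 0 · min R 1 -> 1/2
3 of 15 · brb · max L 1/2 · min R 1 -> 3/4
4 of 15 · brbb · max L 3/4 · min R 1 -> 7/8
5 of 15 · brbbr · max L 3/4 · min R 7/8 -> 13/16
6 of 15 · brbbrr · max L 3/4 · min R 13/16 -> 25/32
7 of 15 · brbbrrr · max L 3/4 · min R 25/32 -> 49/64
8 of 15 · brbbrrrr · max L 3/4 · min R 49/64 -> 97/128
9 of 15 · brbbrrrrr · max L 3/4 · min R 97/128 -> 193/256
10 of 15 · brbbrrrrrb · max L 193/256 · min R 97/128 -> 387/512
11 of 15 · brbbrrrrrbr · max L 193/256 · min R 387/512 -> 773/1024
12 of 15 · brbbrrrrrbrb · max L 773/1024 · min R 387/512 -> 1547/2048
13 of 15 · brbbrrrrrbrbb · max L 1547/2048 · min R 387/512 -> 3095/4096
14 of 15 · brbbrrrrrbrbbb · max L 3095/4096 · min R 387/512 -> 6191/8192
15 of 15 · brbbrrrrrbrbbbr · max L 3095/4096 · min R 6191/8192 -> 12381/16384

12381/16384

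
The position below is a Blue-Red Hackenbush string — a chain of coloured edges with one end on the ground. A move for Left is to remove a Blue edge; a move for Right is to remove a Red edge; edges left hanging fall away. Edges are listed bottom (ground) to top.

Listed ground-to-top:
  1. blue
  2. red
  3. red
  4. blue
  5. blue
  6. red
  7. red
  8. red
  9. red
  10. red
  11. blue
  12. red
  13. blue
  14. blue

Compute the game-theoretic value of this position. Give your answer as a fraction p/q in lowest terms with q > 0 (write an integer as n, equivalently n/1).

3095/8192

Prefix values for blue red red blue blue red red red red red blue red blue blue via {L|R} + simplicity:
g(b) = { 0 | (no moves) } so 1
g(br) = { 0 | 1 } so 1/2
g(brr) = { 0 | 1/2,1 } so 1/4
g(brrb) = { 0,1/4 | 1/2,1 } so 3/8
g(brrbb) = { 0,1/4,3/8 | 1/2,1 } so 7/16
g(brrbbr) = { 0,1/4,3/8 | 7/16,1/2,1 } so 13/32
g(brrbbrr) = { 0,1/4,3/8 | 13/32,7/16,1/2,1 } so 25/64
g(brrbbrrr) = { 0,1/4,3/8 | 25/64,13/32,7/16,1/2,1 } so 49/128
g(brrbbrrrr) = { 0,1/4,3/8 | 49/128,25/64,13/32,7/16,1/2,1 } so 97/256
g(brrbbrrrrr) = { 0,1/4,3/8 | 97/256,49/128,25/64,13/32,7/16,1/2,1 } so 193/512
g(brrbbrrrrrb) = { 0,1/4,3/8,193/512 | 97/256,49/128,25/64,13/32,7/16,1/2,1 } so 387/1024
g(brrbbrrrrrbr) = { 0,1/4,3/8,193/512 | 387/1024,97/256,49/128,25/64,13/32,7/16,1/2,1 } so 773/2048
g(brrbbrrrrrbrb) = { 0,1/4,3/8,193/512,773/2048 | 387/1024,97/256,49/128,25/64,13/32,7/16,1/2,1 } so 1547/4096
g(brrbbrrrrrbrbb) = { 0,1/4,3/8,193/512,773/2048,1547/4096 | 387/1024,97/256,49/128,25/64,13/32,7/16,1/2,1 } so 3095/8192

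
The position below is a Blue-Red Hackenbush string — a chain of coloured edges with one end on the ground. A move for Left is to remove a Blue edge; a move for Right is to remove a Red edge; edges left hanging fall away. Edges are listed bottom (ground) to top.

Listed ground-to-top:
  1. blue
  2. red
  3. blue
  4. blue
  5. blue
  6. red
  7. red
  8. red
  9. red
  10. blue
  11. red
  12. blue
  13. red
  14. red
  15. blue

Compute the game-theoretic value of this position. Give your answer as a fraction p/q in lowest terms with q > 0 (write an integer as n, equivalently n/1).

step 1: add blue to get b; options L={ 0 } R={ (no moves) } => 1
step 2: add red to get br; options L={ 0 } R={ 1 } => 1/2
step 3: add blue to get brb; options L={ 0, 1/2 } R={ 1 } => 3/4
step 4: add blue to get brbb; options L={ 0, 1/2, 3/4 } R={ 1 } => 7/8
step 5: add blue to get brbbb; options L={ 0, 1/2, 3/4, 7/8 } R={ 1 } => 15/16
step 6: add red to get brbbbr; options L={ 0, 1/2, 3/4, 7/8 } R={ 15/16, 1 } => 29/32
step 7: add red to get brbbbrr; options L={ 0, 1/2, 3/4, 7/8 } R={ 29/32, 15/16, 1 } => 57/64
step 8: add red to get brbbbrrr; options L={ 0, 1/2, 3/4, 7/8 } R={ 57/64, 29/32, 15/16, 1 } => 113/128
step 9: add red to get brbbbrrrr; options L={ 0, 1/2, 3/4, 7/8 } R={ 113/128, 57/64, 29/32, 15/16, 1 } => 225/256
step 10: add blue to get brbbbrrrrb; options L={ 0, 1/2, 3/4, 7/8, 225/256 } R={ 113/128, 57/64, 29/32, 15/16, 1 } => 451/512
step 11: add red to get brbbbrrrrbr; options L={ 0, 1/2, 3/4, 7/8, 225/256 } R={ 451/512, 113/128, 57/64, 29/32, 15/16, 1 } => 901/1024
step 12: add blue to get brbbbrrrrbrb; options L={ 0, 1/2, 3/4, 7/8, 225/256, 901/1024 } R={ 451/512, 113/128, 57/64, 29/32, 15/16, 1 } => 1803/2048
step 13: add red to get brbbbrrrrbrbr; options L={ 0, 1/2, 3/4, 7/8, 225/256, 901/1024 } R={ 1803/2048, 451/512, 113/128, 57/64, 29/32, 15/16, 1 } => 3605/4096
step 14: add red to get brbbbrrrrbrbrr; options L={ 0, 1/2, 3/4, 7/8, 225/256, 901/1024 } R={ 3605/4096, 1803/2048, 451/512, 113/128, 57/64, 29/32, 15/16, 1 } => 7209/8192
step 15: add blue to get brbbbrrrrbrbrrb; options L={ 0, 1/2, 3/4, 7/8, 225/256, 901/1024, 7209/8192 } R={ 3605/4096, 1803/2048, 451/512, 113/128, 57/64, 29/32, 15/16, 1 } => 14419/16384

14419/16384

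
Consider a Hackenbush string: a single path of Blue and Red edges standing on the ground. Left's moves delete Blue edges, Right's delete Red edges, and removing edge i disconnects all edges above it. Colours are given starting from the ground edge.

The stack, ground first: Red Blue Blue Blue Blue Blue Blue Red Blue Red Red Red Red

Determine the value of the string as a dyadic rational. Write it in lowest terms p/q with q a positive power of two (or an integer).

Build val(s[:k]) for k = 1..13, string s = Red Blue Blue Blue Blue Blue Blue Red Blue Red Red Red Red.
R: Left { none }, Right { 0 } = simplest -1
RB: Left { -1 }, Right { 0 } = simplest -1/2
RBB: Left { -1, -1/2 }, Right { 0 } = simplest -1/4
RBBB: Left { -1, -1/2, -1/4 }, Right { 0 } = simplest -1/8
RBBBB: Left { -1, -1/2, -1/4, -1/8 }, Right { 0 } = simplest -1/16
RBBBBB: Left { -1, -1/2, -1/4, -1/8, -1/16 }, Right { 0 } = simplest -1/32
RBBBBBB: Left { -1, -1/2, -1/4, -1/8, -1/16, -1/32 }, Right { 0 } = simplest -1/64
RBBBBBBR: Left { -1, -1/2, -1/4, -1/8, -1/16, -1/32 }, Right { -1/64, 0 } = simplest -3/128
RBBBBBBRB: Left { -1, -1/2, -1/4, -1/8, -1/16, -1/32, -3/128 }, Right { -1/64, 0 } = simplest -5/256
RBBBBBBRBR: Left { -1, -1/2, -1/4, -1/8, -1/16, -1/32, -3/128 }, Right { -5/256, -1/64, 0 } = simplest -11/512
RBBBBBBRBRR: Left { -1, -1/2, -1/4, -1/8, -1/16, -1/32, -3/128 }, Right { -11/512, -5/256, -1/64, 0 } = simplest -23/1024
RBBBBBBRBRRR: Left { -1, -1/2, -1/4, -1/8, -1/16, -1/32, -3/128 }, Right { -23/1024, -11/512, -5/256, -1/64, 0 } = simplest -47/2048
RBBBBBBRBRRRR: Left { -1, -1/2, -1/4, -1/8, -1/16, -1/32, -3/128 }, Right { -47/2048, -23/1024, -11/512, -5/256, -1/64, 0 } = simplest -95/4096

-95/4096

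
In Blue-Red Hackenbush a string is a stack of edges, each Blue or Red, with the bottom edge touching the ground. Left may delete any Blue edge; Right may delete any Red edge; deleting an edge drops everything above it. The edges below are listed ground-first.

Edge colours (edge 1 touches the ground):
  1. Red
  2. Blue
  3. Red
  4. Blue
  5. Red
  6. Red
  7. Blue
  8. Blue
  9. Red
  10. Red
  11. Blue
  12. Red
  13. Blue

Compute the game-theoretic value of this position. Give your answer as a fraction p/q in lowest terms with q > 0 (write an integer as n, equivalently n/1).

G_1 [R]  L=[∅]  R=[0]  gives -1
G_2 [RB]  L=[-1]  R=[0]  gives -1/2
G_3 [RBR]  L=[-1]  R=[-1/2 0]  gives -3/4
G_4 [RBRB]  L=[-1 -3/4]  R=[-1/2 0]  gives -5/8
G_5 [RBRBR]  L=[-1 -3/4]  R=[-5/8 -1/2 0]  gives -11/16
G_6 [RBRBRR]  L=[-1 -3/4]  R=[-11/16 -5/8 -1/2 0]  gives -23/32
G_7 [RBRBRRB]  L=[-1 -3/4 -23/32]  R=[-11/16 -5/8 -1/2 0]  gives -45/64
G_8 [RBRBRRBB]  L=[-1 -3/4 -23/32 -45/64]  R=[-11/16 -5/8 -1/2 0]  gives -89/128
G_9 [RBRBRRBBR]  L=[-1 -3/4 -23/32 -45/64]  R=[-89/128 -11/16 -5/8 -1/2 0]  gives -179/256
G_10 [RBRBRRBBRR]  L=[-1 -3/4 -23/32 -45/64]  R=[-179/256 -89/128 -11/16 -5/8 -1/2 0]  gives -359/512
G_11 [RBRBRRBBRRB]  L=[-1 -3/4 -23/32 -45/64 -359/512]  R=[-179/256 -89/128 -11/16 -5/8 -1/2 0]  gives -717/1024
G_12 [RBRBRRBBRRBR]  L=[-1 -3/4 -23/32 -45/64 -359/512]  R=[-717/1024 -179/256 -89/128 -11/16 -5/8 -1/2 0]  gives -1435/2048
G_13 [RBRBRRBBRRBRB]  L=[-1 -3/4 -23/32 -45/64 -359/512 -1435/2048]  R=[-717/1024 -179/256 -89/128 -11/16 -5/8 -1/2 0]  gives -2869/4096

-2869/4096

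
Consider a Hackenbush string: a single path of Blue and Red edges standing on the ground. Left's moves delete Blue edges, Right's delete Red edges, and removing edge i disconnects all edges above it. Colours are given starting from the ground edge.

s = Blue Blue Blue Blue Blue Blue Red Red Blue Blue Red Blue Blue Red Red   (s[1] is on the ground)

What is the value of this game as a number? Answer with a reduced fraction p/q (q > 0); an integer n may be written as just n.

g_1 [B]  L=[0]  R=[]  gives 1
g_2 [BB]  L=[0,1]  R=[]  gives 2
g_3 [BBB]  L=[0,1,2]  R=[]  gives 3
g_4 [BBBB]  L=[0,1,2,3]  R=[]  gives 4
g_5 [BBBBB]  L=[0,1,2,3,4]  R=[]  gives 5
g_6 [BBBBBB]  L=[0,1,2,3,4,5]  R=[]  gives 6
g_7 [BBBBBBR]  L=[0,1,2,3,4,5]  R=[6]  gives 11/2
g_8 [BBBBBBRR]  L=[0,1,2,3,4,5]  R=[11/2,6]  gives 21/4
g_9 [BBBBBBRRB]  L=[0,1,2,3,4,5,21/4]  R=[11/2,6]  gives 43/8
g_10 [BBBBBBRRBB]  L=[0,1,2,3,4,5,21/4,43/8]  R=[11/2,6]  gives 87/16
g_11 [BBBBBBRRBBR]  L=[0,1,2,3,4,5,21/4,43/8]  R=[87/16,11/2,6]  gives 173/32
g_12 [BBBBBBRRBBRB]  L=[0,1,2,3,4,5,21/4,43/8,173/32]  R=[87/16,11/2,6]  gives 347/64
g_13 [BBBBBBRRBBRBB]  L=[0,1,2,3,4,5,21/4,43/8,173/32,347/64]  R=[87/16,11/2,6]  gives 695/128
g_14 [BBBBBBRRBBRBBR]  L=[0,1,2,3,4,5,21/4,43/8,173/32,347/64]  R=[695/128,87/16,11/2,6]  gives 1389/256
g_15 [BBBBBBRRBBRBBRR]  L=[0,1,2,3,4,5,21/4,43/8,173/32,347/64]  R=[1389/256,695/128,87/16,11/2,6]  gives 2777/512

2777/512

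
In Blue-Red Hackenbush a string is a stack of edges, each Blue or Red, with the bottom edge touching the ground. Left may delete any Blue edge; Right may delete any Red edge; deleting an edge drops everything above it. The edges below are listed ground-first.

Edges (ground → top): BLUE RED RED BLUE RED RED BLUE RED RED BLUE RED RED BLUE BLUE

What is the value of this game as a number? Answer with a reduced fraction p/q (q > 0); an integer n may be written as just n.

2343/8192

1 of 14 · B · max L 0 · min R +∞ gives 1
2 of 14 · BR · max L 0 · min R 1 gives 1/2
3 of 14 · BRR · max L 0 · min R 1/2 gives 1/4
4 of 14 · BRRB · max L 1/4 · min R 1/2 gives 3/8
5 of 14 · BRRBR · max L 1/4 · min R 3/8 gives 5/16
6 of 14 · BRRBRR · max L 1/4 · min R 5/16 gives 9/32
7 of 14 · BRRBRRB · max L 9/32 · min R 5/16 gives 19/64
8 of 14 · BRRBRRBR · max L 9/32 · min R 19/64 gives 37/128
9 of 14 · BRRBRRBRR · max L 9/32 · min R 37/128 gives 73/256
10 of 14 · BRRBRRBRRB · max L 73/256 · min R 37/128 gives 147/512
11 of 14 · BRRBRRBRRBR · max L 73/256 · min R 147/512 gives 293/1024
12 of 14 · BRRBRRBRRBRR · max L 73/256 · min R 293/1024 gives 585/2048
13 of 14 · BRRBRRBRRBRRB · max L 585/2048 · min R 293/1024 gives 1171/4096
14 of 14 · BRRBRRBRRBRRBB · max L 1171/4096 · min R 293/1024 gives 2343/8192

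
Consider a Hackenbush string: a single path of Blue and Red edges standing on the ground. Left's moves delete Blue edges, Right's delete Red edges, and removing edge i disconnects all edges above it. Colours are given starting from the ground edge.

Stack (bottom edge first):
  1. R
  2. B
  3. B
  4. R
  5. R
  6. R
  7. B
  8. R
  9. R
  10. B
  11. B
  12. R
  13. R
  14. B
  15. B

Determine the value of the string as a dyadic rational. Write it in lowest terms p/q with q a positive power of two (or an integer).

G_1 [R]  L=[∅]  R=[0]  — -1
G_2 [RB]  L=[-1]  R=[0]  — -1/2
G_3 [RBB]  L=[-1; -1/2]  R=[0]  — -1/4
G_4 [RBBR]  L=[-1; -1/2]  R=[-1/4; 0]  — -3/8
G_5 [RBBRR]  L=[-1; -1/2]  R=[-3/8; -1/4; 0]  — -7/16
G_6 [RBBRRR]  L=[-1; -1/2]  R=[-7/16; -3/8; -1/4; 0]  — -15/32
G_7 [RBBRRRB]  L=[-1; -1/2; -15/32]  R=[-7/16; -3/8; -1/4; 0]  — -29/64
G_8 [RBBRRRBR]  L=[-1; -1/2; -15/32]  R=[-29/64; -7/16; -3/8; -1/4; 0]  — -59/128
G_9 [RBBRRRBRR]  L=[-1; -1/2; -15/32]  R=[-59/128; -29/64; -7/16; -3/8; -1/4; 0]  — -119/256
G_10 [RBBRRRBRRB]  L=[-1; -1/2; -15/32; -119/256]  R=[-59/128; -29/64; -7/16; -3/8; -1/4; 0]  — -237/512
G_11 [RBBRRRBRRBB]  L=[-1; -1/2; -15/32; -119/256; -237/512]  R=[-59/128; -29/64; -7/16; -3/8; -1/4; 0]  — -473/1024
G_12 [RBBRRRBRRBBR]  L=[-1; -1/2; -15/32; -119/256; -237/512]  R=[-473/1024; -59/128; -29/64; -7/16; -3/8; -1/4; 0]  — -947/2048
G_13 [RBBRRRBRRBBRR]  L=[-1; -1/2; -15/32; -119/256; -237/512]  R=[-947/2048; -473/1024; -59/128; -29/64; -7/16; -3/8; -1/4; 0]  — -1895/4096
G_14 [RBBRRRBRRBBRRB]  L=[-1; -1/2; -15/32; -119/256; -237/512; -1895/4096]  R=[-947/2048; -473/1024; -59/128; -29/64; -7/16; -3/8; -1/4; 0]  — -3789/8192
G_15 [RBBRRRBRRBBRRBB]  L=[-1; -1/2; -15/32; -119/256; -237/512; -1895/4096; -3789/8192]  R=[-947/2048; -473/1024; -59/128; -29/64; -7/16; -3/8; -1/4; 0]  — -7577/16384

-7577/16384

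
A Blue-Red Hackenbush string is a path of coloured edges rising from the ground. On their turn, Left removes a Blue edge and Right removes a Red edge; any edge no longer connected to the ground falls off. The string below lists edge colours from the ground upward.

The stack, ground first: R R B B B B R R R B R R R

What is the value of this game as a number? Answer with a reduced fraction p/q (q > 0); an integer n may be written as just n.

R: Left {  }, Right { 0 } so simplest -1
RR: Left {  }, Right { -1, 0 } so simplest -2
RRB: Left { -2 }, Right { -1, 0 } so simplest -3/2
RRBB: Left { -2, -3/2 }, Right { -1, 0 } so simplest -5/4
RRBBB: Left { -2, -3/2, -5/4 }, Right { -1, 0 } so simplest -9/8
RRBBBB: Left { -2, -3/2, -5/4, -9/8 }, Right { -1, 0 } so simplest -17/16
RRBBBBR: Left { -2, -3/2, -5/4, -9/8 }, Right { -17/16, -1, 0 } so simplest -35/32
RRBBBBRR: Left { -2, -3/2, -5/4, -9/8 }, Right { -35/32, -17/16, -1, 0 } so simplest -71/64
RRBBBBRRR: Left { -2, -3/2, -5/4, -9/8 }, Right { -71/64, -35/32, -17/16, -1, 0 } so simplest -143/128
RRBBBBRRRB: Left { -2, -3/2, -5/4, -9/8, -143/128 }, Right { -71/64, -35/32, -17/16, -1, 0 } so simplest -285/256
RRBBBBRRRBR: Left { -2, -3/2, -5/4, -9/8, -143/128 }, Right { -285/256, -71/64, -35/32, -17/16, -1, 0 } so simplest -571/512
RRBBBBRRRBRR: Left { -2, -3/2, -5/4, -9/8, -143/128 }, Right { -571/512, -285/256, -71/64, -35/32, -17/16, -1, 0 } so simplest -1143/1024
RRBBBBRRRBRRR: Left { -2, -3/2, -5/4, -9/8, -143/128 }, Right { -1143/1024, -571/512, -285/256, -71/64, -35/32, -17/16, -1, 0 } so simplest -2287/2048

-2287/2048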